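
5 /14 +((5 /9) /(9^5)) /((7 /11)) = 2657315 /7440174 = 0.36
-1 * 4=-4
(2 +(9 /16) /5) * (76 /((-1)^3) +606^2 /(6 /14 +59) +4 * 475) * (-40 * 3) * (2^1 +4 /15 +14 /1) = -660060687 /20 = -33003034.35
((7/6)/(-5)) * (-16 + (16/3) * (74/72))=994/405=2.45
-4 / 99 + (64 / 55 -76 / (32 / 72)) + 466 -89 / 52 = 294.41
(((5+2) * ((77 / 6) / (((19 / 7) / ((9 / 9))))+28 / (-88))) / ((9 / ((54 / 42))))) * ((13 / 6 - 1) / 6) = 19355 / 22572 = 0.86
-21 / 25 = -0.84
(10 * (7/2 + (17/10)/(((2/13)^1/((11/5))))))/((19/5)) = 2781/38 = 73.18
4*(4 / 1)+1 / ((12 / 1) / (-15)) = 14.75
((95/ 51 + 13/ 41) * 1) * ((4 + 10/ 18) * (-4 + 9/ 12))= -29627/ 918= -32.27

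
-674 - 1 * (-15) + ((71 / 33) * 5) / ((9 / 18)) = -21037 / 33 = -637.48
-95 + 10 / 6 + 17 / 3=-263 / 3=-87.67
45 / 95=9 / 19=0.47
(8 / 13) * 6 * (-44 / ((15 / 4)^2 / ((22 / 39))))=-247808 / 38025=-6.52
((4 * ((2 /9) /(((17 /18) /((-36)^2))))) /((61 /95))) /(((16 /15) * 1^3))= 1846800 /1037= 1780.91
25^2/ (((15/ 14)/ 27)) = 15750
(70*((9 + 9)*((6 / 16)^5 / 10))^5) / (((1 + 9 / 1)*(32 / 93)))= 32570535859448809257 / 3777893186295716170956800000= 0.00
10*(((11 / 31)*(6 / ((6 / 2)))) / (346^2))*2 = 110 / 927799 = 0.00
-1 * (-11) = 11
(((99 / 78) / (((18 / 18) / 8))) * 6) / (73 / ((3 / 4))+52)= 297 / 728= 0.41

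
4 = 4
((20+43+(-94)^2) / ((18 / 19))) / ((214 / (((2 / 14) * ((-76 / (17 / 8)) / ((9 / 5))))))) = -128501560 / 1031373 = -124.59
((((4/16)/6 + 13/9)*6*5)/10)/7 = 107/168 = 0.64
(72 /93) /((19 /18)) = 432 /589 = 0.73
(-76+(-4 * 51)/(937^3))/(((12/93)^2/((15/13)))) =-112656700153785/21389080778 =-5267.02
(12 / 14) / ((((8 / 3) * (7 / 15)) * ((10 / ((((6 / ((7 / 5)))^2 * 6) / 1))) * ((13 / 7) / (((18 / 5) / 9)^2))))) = 2916 / 4459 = 0.65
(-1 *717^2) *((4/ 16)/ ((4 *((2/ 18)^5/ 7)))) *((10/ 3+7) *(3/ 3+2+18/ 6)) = -6587347775337/ 8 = -823418471917.12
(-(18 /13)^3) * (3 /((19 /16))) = -279936 /41743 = -6.71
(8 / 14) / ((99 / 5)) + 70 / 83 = 50170 / 57519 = 0.87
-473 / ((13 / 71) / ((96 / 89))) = -3223968 / 1157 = -2786.49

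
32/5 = 6.40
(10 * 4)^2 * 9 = 14400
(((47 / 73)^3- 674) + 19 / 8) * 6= -6268073271 / 1556068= -4028.15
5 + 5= 10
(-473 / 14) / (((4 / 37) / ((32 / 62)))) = -35002 / 217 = -161.30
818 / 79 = 10.35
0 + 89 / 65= 89 / 65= 1.37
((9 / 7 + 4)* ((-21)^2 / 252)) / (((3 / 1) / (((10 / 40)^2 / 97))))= 37 / 18624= 0.00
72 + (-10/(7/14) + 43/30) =1603/30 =53.43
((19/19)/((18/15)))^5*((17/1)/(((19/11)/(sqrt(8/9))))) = 584375*sqrt(2)/221616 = 3.73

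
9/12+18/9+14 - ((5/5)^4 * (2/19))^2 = 24171/1444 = 16.74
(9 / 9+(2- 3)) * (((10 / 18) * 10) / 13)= 0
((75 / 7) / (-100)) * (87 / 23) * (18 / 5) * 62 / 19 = -72819 / 15295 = -4.76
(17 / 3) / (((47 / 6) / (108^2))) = 396576 / 47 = 8437.79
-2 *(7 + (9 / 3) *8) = -62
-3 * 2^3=-24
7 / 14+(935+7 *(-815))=-9539 / 2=-4769.50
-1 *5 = -5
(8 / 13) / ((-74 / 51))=-204 / 481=-0.42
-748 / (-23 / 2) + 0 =1496 / 23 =65.04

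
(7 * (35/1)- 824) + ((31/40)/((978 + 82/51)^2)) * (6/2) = -57807396814107/99840064000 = -579.00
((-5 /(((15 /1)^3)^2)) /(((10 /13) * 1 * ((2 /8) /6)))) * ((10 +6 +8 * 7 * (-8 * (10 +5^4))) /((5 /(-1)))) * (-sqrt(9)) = 14792128 /6328125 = 2.34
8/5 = 1.60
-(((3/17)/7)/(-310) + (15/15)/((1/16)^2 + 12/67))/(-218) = 632727863/25243900780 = 0.03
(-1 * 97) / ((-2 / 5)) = 242.50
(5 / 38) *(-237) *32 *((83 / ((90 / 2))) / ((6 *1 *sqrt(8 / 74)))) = -26228 *sqrt(37) / 171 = -932.97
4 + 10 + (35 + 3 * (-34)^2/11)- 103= 2874/11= 261.27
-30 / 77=-0.39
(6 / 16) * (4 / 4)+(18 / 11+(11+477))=43121 / 88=490.01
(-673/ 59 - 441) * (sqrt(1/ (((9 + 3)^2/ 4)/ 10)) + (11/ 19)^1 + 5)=-2829352/ 1121 - 13346 * sqrt(10)/ 177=-2762.39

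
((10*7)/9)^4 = 24010000/6561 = 3659.50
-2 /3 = -0.67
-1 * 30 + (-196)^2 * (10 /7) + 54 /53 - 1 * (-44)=2909436 /53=54895.02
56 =56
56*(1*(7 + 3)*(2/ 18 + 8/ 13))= 47600/ 117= 406.84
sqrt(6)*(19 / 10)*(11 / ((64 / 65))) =2717*sqrt(6) / 128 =51.99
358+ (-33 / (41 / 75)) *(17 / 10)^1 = 20941 / 82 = 255.38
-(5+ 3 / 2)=-13 / 2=-6.50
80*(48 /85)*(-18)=-13824 /17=-813.18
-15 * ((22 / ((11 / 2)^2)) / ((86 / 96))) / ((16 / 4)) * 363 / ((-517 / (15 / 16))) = 2.00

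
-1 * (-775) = 775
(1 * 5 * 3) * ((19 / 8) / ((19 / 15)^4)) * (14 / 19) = 5315625 / 521284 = 10.20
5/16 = 0.31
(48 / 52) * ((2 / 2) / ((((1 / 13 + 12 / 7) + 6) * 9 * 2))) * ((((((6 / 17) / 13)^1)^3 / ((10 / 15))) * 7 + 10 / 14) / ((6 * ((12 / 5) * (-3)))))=-269925905 / 2479522573476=-0.00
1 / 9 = 0.11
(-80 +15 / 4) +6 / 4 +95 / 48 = -3493 / 48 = -72.77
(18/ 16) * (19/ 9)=19/ 8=2.38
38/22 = 19/11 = 1.73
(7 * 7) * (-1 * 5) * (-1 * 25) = 6125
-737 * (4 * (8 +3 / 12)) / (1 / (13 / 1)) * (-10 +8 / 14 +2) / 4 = 4110249 / 7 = 587178.43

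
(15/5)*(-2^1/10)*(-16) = 48/5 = 9.60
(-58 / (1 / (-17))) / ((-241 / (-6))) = 5916 / 241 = 24.55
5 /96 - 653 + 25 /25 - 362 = -97339 /96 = -1013.95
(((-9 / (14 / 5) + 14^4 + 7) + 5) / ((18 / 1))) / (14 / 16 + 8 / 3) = 1075894 / 1785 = 602.74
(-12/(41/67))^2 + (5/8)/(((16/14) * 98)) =579197141/1506176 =384.55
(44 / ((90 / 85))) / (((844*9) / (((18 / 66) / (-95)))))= -17 / 1082430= -0.00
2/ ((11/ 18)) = 36/ 11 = 3.27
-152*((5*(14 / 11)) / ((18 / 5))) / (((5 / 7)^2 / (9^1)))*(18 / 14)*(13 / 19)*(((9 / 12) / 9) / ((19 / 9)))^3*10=-773955 / 301796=-2.56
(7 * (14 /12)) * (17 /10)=833 /60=13.88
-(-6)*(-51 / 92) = -153 / 46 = -3.33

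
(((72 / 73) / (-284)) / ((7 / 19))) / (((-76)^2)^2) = -9 / 31852976512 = -0.00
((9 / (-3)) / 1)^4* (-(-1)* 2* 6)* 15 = 14580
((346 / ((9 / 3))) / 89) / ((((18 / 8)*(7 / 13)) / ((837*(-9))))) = -5019768 / 623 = -8057.41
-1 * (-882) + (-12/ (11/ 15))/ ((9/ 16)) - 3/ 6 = 18753/ 22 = 852.41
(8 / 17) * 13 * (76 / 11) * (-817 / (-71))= 6457568 / 13277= 486.37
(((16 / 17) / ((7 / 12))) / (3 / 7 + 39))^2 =256 / 152881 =0.00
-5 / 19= -0.26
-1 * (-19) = 19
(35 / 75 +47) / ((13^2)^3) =712 / 72402135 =0.00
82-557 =-475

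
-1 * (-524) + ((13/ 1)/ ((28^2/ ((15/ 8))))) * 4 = 821827/ 1568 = 524.12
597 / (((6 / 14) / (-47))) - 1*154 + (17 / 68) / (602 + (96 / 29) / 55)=-252075073405 / 3841144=-65625.00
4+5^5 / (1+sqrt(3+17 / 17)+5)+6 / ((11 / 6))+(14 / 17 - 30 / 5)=587511 / 1496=392.72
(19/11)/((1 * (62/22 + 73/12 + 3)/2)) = 456/1571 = 0.29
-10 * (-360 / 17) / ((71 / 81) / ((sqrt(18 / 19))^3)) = 15746400 * sqrt(38) / 435727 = 222.77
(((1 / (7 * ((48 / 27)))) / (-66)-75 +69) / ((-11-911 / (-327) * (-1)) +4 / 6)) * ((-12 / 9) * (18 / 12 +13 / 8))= -2686305 / 1409408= -1.91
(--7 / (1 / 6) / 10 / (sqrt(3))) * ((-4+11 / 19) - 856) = -114303 * sqrt(3) / 95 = -2083.99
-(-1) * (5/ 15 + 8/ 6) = 5/ 3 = 1.67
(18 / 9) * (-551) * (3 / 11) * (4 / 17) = -13224 / 187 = -70.72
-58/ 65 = -0.89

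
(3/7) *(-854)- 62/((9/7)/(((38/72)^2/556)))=-1186867009/3242592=-366.02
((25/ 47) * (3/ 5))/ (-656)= -0.00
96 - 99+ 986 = 983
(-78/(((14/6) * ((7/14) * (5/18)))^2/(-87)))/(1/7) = 452296.59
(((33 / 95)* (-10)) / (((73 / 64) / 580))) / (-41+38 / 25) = 20416000 / 456323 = 44.74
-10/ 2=-5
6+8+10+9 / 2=57 / 2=28.50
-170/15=-34/3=-11.33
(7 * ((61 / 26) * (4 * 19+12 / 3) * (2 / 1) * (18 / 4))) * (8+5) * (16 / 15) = 163968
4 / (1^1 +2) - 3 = -5 / 3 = -1.67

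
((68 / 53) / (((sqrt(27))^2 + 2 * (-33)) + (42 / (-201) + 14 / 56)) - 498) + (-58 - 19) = -318207699 / 553373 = -575.03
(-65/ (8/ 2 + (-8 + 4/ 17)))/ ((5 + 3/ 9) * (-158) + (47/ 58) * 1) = -96135/ 4687456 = -0.02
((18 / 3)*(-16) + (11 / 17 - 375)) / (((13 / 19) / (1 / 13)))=-151924 / 2873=-52.88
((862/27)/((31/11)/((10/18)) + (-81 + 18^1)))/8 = -23705/344088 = -0.07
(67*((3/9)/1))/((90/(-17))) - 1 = -1409/270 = -5.22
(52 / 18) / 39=2 / 27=0.07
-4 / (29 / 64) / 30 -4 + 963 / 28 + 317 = 4227661 / 12180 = 347.10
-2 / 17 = -0.12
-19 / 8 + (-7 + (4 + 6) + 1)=13 / 8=1.62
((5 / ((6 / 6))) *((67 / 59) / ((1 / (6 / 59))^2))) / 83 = 12060 / 17046457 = 0.00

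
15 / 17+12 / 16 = 1.63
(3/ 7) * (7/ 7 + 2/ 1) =9/ 7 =1.29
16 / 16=1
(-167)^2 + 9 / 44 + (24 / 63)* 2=25770329 / 924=27889.97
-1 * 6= -6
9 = 9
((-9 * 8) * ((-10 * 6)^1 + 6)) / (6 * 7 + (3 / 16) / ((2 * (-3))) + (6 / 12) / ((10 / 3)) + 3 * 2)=622080 / 7699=80.80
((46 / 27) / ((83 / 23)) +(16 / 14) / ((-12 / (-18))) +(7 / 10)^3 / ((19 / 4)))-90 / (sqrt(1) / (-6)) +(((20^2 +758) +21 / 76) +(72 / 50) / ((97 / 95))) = 24602589287929 / 14455570500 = 1701.95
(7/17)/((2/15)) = 105/34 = 3.09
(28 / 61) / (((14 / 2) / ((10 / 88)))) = 0.01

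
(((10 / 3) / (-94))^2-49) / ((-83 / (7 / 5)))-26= -207696982 / 8250615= -25.17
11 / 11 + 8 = 9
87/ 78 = 29/ 26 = 1.12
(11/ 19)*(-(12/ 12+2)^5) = -2673/ 19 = -140.68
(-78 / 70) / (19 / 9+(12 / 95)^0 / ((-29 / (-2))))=-10179 / 19915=-0.51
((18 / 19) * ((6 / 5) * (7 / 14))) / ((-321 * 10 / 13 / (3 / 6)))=-117 / 101650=-0.00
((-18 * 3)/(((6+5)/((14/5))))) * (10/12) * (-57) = 7182/11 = 652.91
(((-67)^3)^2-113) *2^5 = 2894668225792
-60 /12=-5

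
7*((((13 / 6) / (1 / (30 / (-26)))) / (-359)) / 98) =5 / 10052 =0.00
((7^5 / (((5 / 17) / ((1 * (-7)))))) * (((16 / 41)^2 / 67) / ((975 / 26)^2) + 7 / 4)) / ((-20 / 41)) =8869530786843293 / 6180750000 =1435025.00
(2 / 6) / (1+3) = 1 / 12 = 0.08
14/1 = 14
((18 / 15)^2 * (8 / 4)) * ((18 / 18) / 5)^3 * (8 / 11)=576 / 34375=0.02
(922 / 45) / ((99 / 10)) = 1844 / 891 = 2.07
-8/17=-0.47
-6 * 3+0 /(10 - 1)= -18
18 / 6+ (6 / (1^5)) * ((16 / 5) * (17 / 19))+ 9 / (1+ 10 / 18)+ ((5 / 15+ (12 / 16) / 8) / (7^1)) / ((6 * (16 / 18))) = 8844343 / 340480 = 25.98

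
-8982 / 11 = -816.55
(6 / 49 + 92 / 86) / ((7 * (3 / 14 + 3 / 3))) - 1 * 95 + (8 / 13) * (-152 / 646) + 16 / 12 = -130853143 / 1396941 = -93.67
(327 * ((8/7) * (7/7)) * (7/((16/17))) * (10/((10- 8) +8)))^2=30902481/4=7725620.25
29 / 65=0.45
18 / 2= 9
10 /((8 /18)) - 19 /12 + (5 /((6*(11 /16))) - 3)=2525 /132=19.13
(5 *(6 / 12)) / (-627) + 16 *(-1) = -20069 / 1254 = -16.00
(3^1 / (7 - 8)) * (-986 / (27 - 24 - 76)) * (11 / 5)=-32538 / 365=-89.15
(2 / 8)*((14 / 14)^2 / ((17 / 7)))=7 / 68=0.10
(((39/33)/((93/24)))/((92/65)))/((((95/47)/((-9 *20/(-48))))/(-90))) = -5361525/149017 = -35.98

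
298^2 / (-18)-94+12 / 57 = -859676 / 171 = -5027.35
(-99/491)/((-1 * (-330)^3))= -1/178233000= -0.00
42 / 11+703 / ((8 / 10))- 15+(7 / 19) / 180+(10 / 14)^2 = 400050527 / 460845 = 868.08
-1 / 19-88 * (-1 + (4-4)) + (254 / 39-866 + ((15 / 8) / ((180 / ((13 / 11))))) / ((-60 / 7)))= -12074558797 / 15649920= -771.54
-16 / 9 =-1.78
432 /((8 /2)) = 108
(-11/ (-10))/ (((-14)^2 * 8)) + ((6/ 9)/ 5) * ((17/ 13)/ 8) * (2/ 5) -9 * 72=-1981295999/ 3057600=-647.99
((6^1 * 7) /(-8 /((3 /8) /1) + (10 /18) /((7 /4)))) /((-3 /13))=5733 /662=8.66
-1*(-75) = 75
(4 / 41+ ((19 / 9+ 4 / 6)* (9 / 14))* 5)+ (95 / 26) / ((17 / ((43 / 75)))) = 8704747 / 951405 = 9.15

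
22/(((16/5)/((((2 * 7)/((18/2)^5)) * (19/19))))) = 385/236196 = 0.00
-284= -284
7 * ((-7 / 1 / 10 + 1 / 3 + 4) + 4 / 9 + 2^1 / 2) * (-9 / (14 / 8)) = -914 / 5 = -182.80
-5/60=-1/12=-0.08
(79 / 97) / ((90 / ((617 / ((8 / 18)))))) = 48743 / 3880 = 12.56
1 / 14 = 0.07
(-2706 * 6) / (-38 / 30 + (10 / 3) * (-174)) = 243540 / 8719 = 27.93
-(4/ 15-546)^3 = 548548738856/ 3375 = 162532959.66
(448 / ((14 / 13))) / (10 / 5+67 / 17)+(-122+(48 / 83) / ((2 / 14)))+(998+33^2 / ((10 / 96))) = 11404.47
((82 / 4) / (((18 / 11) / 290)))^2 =13199092.67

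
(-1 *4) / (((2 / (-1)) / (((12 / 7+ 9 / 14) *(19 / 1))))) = 627 / 7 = 89.57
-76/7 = -10.86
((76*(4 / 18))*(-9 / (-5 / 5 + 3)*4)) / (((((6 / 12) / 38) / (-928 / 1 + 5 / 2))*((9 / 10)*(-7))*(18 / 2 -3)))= -35637920 / 63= -565681.27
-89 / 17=-5.24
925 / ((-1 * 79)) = -925 / 79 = -11.71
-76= -76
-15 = -15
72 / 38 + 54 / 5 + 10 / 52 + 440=1118631 / 2470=452.89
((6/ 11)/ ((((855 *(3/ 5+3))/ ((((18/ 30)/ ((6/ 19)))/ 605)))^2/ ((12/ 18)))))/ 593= 1/ 1566491943307500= 0.00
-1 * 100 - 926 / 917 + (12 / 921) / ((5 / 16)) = -142122222 / 1407595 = -100.97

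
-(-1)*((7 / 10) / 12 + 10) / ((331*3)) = 1207 / 119160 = 0.01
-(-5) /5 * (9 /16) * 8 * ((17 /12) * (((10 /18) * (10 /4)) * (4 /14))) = 425 /168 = 2.53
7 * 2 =14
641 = 641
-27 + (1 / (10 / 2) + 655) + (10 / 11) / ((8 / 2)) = 628.43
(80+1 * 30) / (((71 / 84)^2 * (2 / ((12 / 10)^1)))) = 465696 / 5041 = 92.38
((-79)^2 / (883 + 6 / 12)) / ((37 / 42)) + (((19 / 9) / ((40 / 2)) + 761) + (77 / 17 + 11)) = 52325858759 / 66686580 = 784.65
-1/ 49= -0.02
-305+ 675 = 370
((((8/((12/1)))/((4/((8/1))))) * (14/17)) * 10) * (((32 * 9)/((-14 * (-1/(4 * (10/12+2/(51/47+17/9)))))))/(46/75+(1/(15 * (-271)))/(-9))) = 2218.21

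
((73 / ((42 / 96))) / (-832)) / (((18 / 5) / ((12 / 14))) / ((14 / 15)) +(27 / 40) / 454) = -331420 / 7438977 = -0.04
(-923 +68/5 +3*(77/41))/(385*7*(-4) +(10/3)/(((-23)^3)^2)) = 41140357840212/490716766650625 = 0.08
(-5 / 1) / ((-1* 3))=5 / 3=1.67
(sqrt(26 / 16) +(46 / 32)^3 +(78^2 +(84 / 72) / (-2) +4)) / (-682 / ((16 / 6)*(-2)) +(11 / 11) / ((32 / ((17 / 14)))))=112*sqrt(26) / 57305 +523870739 / 11002560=47.62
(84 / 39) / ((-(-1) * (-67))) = -28 / 871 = -0.03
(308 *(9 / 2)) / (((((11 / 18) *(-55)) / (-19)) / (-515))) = -4438476 / 11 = -403497.82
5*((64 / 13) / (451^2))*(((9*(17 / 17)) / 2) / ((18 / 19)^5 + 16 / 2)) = 89139564 / 1434377139767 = 0.00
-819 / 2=-409.50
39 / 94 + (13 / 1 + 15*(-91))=-127049 / 94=-1351.59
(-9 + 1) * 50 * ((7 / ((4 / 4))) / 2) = -1400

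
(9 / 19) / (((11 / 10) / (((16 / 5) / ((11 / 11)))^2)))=4608 / 1045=4.41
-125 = -125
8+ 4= 12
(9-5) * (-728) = -2912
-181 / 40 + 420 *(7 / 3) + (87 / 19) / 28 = 5190397 / 5320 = 975.64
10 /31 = 0.32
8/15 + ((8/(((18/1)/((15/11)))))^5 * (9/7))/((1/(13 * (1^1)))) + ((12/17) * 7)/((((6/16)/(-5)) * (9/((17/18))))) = -5.01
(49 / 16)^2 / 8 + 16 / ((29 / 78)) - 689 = -38295555 / 59392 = -644.79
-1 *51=-51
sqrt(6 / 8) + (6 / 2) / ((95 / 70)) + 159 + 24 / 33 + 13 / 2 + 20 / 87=sqrt(3) / 2 + 6133769 / 36366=169.53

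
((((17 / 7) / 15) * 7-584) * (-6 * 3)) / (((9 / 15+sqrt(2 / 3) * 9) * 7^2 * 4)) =-1249 / 2086+6245 * sqrt(6) / 2086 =6.73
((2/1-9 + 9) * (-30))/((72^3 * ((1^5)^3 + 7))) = -5/248832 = -0.00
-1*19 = -19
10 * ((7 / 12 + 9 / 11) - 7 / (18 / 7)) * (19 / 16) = -49685 / 3168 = -15.68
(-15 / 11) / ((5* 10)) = -3 / 110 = -0.03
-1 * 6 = -6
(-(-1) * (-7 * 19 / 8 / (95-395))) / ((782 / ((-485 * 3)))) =-12901 / 125120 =-0.10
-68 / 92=-17 / 23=-0.74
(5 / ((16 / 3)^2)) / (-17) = -45 / 4352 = -0.01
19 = 19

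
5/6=0.83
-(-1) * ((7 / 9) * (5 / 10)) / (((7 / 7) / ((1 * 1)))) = 7 / 18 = 0.39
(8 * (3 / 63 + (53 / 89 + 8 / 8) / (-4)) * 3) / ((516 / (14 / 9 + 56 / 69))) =-91910 / 2376567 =-0.04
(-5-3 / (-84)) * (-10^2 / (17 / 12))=41700 / 119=350.42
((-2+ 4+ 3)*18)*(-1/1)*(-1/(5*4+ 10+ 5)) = 18/7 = 2.57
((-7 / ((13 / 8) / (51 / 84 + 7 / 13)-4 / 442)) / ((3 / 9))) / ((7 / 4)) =-8.51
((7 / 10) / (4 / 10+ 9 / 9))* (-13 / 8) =-13 / 16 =-0.81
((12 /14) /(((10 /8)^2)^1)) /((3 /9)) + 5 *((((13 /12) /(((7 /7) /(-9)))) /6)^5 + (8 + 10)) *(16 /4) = 193573921 /1433600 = 135.03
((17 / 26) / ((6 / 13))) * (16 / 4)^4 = 1088 / 3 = 362.67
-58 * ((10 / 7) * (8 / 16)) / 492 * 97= -8.17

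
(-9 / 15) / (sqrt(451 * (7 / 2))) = -3 * sqrt(6314) / 15785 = -0.02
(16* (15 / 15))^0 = 1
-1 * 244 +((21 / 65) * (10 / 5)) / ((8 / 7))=-63293 / 260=-243.43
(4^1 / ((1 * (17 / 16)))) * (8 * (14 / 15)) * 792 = 1892352 / 85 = 22262.96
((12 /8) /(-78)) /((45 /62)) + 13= 15179 /1170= 12.97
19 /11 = 1.73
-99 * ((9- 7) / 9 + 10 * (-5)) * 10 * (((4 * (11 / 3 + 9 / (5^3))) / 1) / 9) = 55272448 / 675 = 81885.11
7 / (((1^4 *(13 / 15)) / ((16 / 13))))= 1680 / 169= 9.94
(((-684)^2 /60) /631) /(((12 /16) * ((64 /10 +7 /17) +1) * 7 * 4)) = 55233 /733222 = 0.08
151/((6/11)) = 1661/6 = 276.83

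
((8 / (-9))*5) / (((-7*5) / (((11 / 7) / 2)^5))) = 161051 / 4235364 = 0.04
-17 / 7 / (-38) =17 / 266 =0.06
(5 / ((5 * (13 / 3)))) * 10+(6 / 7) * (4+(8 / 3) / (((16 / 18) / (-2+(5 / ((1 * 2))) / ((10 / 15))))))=1863 / 182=10.24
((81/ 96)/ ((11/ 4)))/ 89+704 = 5513755/ 7832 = 704.00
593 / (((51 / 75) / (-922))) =-13668650 / 17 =-804038.24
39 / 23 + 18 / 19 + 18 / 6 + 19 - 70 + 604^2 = 364770.64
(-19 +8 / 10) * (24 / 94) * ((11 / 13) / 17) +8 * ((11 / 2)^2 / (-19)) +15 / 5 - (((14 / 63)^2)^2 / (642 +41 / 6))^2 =-3226276486623588343 / 323659110870181665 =-9.97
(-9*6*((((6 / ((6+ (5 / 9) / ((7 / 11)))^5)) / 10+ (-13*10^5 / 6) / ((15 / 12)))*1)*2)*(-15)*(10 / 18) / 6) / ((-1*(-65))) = -79148524904579742226 / 197871312306109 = -400000.00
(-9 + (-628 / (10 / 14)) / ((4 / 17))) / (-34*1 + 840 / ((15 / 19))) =-9364 / 2575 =-3.64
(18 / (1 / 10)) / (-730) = -18 / 73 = -0.25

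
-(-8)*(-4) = -32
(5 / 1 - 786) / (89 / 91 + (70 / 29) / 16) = -16488472 / 23833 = -691.83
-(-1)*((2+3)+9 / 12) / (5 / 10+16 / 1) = 23 / 66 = 0.35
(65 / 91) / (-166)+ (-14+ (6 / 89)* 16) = -1336745 / 103418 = -12.93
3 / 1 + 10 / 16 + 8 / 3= 151 / 24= 6.29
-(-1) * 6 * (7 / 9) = 14 / 3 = 4.67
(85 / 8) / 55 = 17 / 88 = 0.19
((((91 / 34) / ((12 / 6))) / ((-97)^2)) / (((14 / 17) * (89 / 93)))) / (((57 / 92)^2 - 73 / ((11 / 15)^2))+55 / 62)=-0.00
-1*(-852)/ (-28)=-213/ 7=-30.43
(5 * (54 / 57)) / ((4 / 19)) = 45 / 2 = 22.50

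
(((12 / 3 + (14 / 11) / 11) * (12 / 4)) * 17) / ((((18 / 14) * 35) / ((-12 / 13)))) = -33864 / 7865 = -4.31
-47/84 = -0.56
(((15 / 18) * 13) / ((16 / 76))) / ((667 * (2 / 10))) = 6175 / 16008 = 0.39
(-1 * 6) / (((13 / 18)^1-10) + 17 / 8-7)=0.42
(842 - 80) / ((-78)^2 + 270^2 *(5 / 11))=1397 / 71904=0.02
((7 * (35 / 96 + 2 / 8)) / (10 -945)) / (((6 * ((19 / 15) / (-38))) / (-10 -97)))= -44191 / 17952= -2.46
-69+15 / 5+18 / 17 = -1104 / 17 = -64.94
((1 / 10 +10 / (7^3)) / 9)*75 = 2215 / 2058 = 1.08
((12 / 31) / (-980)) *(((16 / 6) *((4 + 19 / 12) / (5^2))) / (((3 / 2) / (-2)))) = 536 / 1708875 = 0.00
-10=-10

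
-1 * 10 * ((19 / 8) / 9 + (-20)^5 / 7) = 1151999335 / 252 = 4571425.93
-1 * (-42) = 42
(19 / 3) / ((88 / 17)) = 323 / 264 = 1.22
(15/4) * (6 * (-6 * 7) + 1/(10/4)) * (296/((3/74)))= -6888808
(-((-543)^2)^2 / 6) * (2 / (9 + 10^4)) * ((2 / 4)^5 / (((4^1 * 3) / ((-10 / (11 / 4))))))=48297740445 / 1761584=27417.22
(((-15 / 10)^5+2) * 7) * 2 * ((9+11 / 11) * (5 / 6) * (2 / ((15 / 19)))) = -119035 / 72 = -1653.26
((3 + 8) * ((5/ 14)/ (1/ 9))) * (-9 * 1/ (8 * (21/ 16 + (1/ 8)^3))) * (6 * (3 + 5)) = -6842880/ 4711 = -1452.53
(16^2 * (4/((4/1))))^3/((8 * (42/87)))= 30408704/7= 4344100.57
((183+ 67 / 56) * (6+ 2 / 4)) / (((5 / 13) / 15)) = 5229705 / 112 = 46693.79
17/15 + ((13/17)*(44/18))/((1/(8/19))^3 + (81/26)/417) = 219541609/172488375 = 1.27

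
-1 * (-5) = 5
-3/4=-0.75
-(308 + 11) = -319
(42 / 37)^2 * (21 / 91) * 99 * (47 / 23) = 24623676 / 409331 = 60.16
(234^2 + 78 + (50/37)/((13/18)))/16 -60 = 12957147/3848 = 3367.24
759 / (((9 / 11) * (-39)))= -2783 / 117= -23.79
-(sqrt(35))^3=-35 *sqrt(35)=-207.06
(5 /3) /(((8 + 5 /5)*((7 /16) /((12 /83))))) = 320 /5229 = 0.06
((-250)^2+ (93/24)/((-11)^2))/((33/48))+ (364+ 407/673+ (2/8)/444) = 145205123622563/1590875088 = 91273.74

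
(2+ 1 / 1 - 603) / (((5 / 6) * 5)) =-144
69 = 69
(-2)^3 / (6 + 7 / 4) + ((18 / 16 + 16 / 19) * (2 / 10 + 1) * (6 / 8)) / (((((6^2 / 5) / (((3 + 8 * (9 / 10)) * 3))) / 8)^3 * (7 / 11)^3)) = 545504768023 / 2020270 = 270015.77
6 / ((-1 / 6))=-36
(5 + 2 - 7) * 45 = 0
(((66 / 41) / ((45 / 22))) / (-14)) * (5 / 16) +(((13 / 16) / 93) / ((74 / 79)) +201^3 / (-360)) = -22557.23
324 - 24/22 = 3552/11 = 322.91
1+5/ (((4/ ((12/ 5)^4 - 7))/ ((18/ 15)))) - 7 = 33.27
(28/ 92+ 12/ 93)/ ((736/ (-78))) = -0.05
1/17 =0.06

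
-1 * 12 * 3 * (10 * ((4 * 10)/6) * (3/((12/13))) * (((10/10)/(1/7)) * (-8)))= 436800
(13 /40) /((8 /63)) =819 /320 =2.56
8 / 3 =2.67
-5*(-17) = 85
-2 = -2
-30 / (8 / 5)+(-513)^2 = 1052601 / 4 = 263150.25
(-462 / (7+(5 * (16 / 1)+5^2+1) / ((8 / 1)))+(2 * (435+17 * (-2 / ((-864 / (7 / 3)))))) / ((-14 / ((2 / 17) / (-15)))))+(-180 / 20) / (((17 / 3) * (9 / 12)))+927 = 1043967359 / 1156680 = 902.56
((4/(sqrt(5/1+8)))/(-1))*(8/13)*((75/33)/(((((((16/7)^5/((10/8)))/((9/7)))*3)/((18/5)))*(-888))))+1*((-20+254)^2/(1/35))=540225*sqrt(13)/36062101504+1916460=1916460.00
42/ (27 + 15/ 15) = 3/ 2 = 1.50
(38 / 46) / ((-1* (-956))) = 19 / 21988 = 0.00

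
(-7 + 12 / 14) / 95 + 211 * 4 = 561217 / 665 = 843.94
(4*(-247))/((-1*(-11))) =-988/11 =-89.82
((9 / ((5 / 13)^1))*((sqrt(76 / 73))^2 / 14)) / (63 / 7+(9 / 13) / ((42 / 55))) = 38532 / 219365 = 0.18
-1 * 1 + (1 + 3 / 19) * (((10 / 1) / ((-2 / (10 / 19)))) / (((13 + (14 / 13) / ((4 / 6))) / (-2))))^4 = -0.98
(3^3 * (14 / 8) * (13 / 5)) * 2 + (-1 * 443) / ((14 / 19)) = -12443 / 35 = -355.51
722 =722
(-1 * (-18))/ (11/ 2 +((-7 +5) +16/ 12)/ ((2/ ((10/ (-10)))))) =108/ 35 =3.09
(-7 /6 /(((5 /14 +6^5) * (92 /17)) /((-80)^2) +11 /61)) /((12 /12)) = -81300800 /470796021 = -0.17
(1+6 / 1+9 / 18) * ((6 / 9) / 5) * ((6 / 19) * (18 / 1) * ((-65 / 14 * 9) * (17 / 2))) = -268515 / 133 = -2018.91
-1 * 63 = -63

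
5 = 5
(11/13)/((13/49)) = 539/169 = 3.19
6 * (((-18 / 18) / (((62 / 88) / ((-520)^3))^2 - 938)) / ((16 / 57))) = 818147369115648000000 / 35902794490314751999039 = 0.02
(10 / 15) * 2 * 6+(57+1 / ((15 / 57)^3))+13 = 16609 / 125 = 132.87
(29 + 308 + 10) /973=347 /973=0.36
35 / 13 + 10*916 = 119115 / 13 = 9162.69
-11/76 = -0.14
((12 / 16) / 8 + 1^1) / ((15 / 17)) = 119 / 96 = 1.24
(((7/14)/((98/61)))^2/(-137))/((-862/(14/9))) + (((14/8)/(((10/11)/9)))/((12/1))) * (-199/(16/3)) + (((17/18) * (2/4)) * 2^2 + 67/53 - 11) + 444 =1050492396325329/2747943457280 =382.28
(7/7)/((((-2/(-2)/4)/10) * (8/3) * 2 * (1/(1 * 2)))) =15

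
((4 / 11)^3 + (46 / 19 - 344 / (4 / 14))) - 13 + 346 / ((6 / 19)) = -9017870 / 75867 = -118.86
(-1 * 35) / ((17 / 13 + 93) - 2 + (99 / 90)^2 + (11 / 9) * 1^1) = -58500 / 158351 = -0.37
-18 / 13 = -1.38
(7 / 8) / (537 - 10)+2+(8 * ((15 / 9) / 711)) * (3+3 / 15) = 18540035 / 8992728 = 2.06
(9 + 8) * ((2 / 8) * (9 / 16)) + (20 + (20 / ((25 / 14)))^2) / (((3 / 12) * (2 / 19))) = 8846577 / 1600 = 5529.11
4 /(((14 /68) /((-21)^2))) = 8568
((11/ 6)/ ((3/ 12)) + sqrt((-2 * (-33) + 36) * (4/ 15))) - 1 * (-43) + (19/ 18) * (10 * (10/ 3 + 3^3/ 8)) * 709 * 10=2 * sqrt(170)/ 5 + 54226211/ 108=502099.76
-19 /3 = -6.33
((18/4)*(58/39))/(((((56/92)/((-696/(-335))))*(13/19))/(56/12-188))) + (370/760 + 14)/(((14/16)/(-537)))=-3229497066/215137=-15011.35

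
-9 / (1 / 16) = -144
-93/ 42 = -2.21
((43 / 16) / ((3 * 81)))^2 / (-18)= -1849 / 272097792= -0.00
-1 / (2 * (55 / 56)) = -28 / 55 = -0.51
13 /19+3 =70 /19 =3.68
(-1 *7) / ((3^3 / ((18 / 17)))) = -14 / 51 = -0.27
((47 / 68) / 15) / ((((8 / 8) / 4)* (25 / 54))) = 846 / 2125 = 0.40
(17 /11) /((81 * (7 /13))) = 221 /6237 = 0.04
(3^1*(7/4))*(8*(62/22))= 1302/11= 118.36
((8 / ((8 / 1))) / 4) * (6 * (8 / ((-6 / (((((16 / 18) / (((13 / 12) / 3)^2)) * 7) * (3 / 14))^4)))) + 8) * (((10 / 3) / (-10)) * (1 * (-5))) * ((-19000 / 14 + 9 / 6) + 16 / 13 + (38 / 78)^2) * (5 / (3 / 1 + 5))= 918140501114434287125 / 29777434239384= 30833432.25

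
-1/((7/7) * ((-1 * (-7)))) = -1/7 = -0.14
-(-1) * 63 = 63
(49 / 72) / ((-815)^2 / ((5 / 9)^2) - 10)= 49 / 154949688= 0.00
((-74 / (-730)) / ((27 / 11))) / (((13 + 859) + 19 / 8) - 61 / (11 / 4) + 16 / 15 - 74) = 35816 / 675805311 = 0.00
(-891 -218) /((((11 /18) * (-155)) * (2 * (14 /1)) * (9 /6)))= 3327 /11935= 0.28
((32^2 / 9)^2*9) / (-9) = -1048576 / 81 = -12945.38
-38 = -38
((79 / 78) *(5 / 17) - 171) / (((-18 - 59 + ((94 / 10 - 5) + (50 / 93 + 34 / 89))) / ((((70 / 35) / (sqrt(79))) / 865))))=624502409 *sqrt(79) / 8960010181837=0.00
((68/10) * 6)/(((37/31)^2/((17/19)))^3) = 10.11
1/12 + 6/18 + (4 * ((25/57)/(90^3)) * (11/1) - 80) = -66138503/831060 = -79.58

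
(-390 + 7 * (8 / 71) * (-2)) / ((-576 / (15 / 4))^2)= -0.02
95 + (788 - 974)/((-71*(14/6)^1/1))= 47773/497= 96.12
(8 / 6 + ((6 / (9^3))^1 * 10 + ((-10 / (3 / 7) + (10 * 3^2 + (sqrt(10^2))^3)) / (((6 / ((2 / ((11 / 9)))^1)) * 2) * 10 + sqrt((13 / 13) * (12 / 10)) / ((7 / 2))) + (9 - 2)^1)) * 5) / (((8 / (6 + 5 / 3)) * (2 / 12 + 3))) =906893890841 / 27373694364 - 483000 * sqrt(30) / 28162237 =33.04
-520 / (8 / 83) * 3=-16185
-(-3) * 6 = 18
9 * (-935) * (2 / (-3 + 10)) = -16830 / 7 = -2404.29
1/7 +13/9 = 100/63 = 1.59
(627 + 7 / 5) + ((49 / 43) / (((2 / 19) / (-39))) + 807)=435677 / 430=1013.20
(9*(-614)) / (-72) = 76.75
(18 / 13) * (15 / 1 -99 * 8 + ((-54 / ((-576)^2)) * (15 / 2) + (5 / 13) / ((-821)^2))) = -250988500959489 / 233293678592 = -1075.85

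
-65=-65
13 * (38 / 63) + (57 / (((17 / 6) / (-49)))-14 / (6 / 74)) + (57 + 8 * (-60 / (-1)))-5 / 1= -618.59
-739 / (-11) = 739 / 11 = 67.18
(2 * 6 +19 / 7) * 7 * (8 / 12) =206 / 3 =68.67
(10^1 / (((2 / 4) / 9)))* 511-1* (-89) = 92069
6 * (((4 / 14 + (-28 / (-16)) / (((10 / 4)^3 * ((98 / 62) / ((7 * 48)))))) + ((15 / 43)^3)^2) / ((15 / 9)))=2398984966726074 / 27655963339375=86.74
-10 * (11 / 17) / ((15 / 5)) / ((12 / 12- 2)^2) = -2.16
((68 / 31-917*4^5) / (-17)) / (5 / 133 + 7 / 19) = 645253490 / 4743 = 136043.32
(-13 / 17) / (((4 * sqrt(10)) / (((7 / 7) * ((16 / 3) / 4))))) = -13 * sqrt(10) / 510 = -0.08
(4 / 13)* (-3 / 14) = -6 / 91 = -0.07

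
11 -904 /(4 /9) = -2023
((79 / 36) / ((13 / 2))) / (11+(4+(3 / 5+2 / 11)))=4345 / 203112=0.02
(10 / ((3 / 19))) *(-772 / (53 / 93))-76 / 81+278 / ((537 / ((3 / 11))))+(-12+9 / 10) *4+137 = -3622166198419 / 42264585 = -85702.16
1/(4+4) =1/8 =0.12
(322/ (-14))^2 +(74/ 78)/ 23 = 474550/ 897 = 529.04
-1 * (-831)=831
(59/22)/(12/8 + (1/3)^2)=531/319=1.66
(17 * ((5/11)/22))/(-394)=-85/95348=-0.00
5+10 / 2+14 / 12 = 67 / 6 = 11.17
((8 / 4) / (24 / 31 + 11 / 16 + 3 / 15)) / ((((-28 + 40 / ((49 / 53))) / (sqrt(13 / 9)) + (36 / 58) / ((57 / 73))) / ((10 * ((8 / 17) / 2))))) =-9580281961600 / 683866677003633 + 32466362297600 * sqrt(13) / 522956870649837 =0.21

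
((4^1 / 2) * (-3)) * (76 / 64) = -57 / 8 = -7.12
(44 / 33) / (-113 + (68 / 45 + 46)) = -60 / 2947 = -0.02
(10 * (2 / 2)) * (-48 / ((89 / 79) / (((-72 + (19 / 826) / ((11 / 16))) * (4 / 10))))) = 4959086592 / 404327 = 12265.04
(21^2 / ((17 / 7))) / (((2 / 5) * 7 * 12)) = 5.40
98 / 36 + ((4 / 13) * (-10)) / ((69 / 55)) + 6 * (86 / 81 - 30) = -2799071 / 16146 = -173.36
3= 3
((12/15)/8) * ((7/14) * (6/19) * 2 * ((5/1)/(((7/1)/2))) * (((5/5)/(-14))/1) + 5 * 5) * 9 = 41841/1862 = 22.47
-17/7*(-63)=153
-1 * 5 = -5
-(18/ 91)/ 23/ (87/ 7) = -0.00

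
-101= -101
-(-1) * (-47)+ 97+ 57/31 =1607/31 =51.84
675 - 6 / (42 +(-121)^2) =9911019 / 14683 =675.00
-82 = -82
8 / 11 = 0.73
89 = 89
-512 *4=-2048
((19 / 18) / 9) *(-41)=-779 / 162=-4.81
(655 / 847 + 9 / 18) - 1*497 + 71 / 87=-72938933 / 147378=-494.91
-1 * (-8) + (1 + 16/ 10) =53/ 5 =10.60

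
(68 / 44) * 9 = 153 / 11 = 13.91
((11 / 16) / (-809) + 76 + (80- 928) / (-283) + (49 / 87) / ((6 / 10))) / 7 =11.42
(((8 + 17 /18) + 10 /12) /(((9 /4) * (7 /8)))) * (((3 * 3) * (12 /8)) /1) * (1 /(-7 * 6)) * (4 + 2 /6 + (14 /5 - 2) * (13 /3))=-9152 /735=-12.45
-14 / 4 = -7 / 2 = -3.50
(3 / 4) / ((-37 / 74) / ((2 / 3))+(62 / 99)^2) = -29403 / 14027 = -2.10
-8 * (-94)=752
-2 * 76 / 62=-2.45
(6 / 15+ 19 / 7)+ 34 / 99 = 11981 / 3465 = 3.46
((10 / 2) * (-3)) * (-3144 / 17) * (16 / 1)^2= 12072960 / 17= 710174.12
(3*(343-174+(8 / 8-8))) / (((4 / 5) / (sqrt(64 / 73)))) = 4860*sqrt(73) / 73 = 568.82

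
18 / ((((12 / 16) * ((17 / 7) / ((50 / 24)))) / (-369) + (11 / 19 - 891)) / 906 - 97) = -2223188100 / 12101900623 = -0.18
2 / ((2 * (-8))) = -1 / 8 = -0.12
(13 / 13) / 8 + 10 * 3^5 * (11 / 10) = 21385 / 8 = 2673.12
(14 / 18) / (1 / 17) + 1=14.22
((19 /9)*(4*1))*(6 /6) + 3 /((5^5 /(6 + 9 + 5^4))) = 9.06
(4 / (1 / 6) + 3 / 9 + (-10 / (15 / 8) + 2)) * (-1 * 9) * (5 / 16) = -945 / 16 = -59.06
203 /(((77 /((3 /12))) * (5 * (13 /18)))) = 261 /1430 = 0.18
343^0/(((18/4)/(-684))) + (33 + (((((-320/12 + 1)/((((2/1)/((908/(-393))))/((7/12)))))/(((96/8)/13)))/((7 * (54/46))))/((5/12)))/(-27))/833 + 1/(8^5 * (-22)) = -1176471177450607373/7741947281080320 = -151.96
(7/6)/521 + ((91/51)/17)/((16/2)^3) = 188433/77091328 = 0.00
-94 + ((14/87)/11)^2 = -86089610/915849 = -94.00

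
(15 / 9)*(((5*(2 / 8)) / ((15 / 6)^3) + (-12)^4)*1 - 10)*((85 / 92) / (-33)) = -2202146 / 2277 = -967.13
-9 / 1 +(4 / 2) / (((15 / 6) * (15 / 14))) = -8.25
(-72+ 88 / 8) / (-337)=61 / 337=0.18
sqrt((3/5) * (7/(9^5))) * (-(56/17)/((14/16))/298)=-32 * sqrt(105)/3077595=-0.00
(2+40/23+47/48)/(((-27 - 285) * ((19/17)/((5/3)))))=-0.02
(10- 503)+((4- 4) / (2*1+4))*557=-493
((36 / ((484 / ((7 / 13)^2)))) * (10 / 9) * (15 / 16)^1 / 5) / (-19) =-735 / 3108248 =-0.00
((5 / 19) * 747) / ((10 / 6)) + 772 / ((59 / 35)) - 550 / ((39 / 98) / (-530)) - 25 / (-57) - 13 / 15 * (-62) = 53418589506 / 72865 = 733117.26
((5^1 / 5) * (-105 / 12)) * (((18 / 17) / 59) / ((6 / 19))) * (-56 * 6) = 167580 / 1003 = 167.08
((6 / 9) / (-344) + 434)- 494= -30961 / 516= -60.00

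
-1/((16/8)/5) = -5/2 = -2.50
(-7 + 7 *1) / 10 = 0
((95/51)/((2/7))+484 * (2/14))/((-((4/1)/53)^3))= -8042782171/45696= -176006.26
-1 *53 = -53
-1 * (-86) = 86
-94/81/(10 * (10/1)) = -47/4050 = -0.01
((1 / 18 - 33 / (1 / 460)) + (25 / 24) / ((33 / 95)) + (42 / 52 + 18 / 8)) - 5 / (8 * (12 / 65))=-625060829 / 41184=-15177.27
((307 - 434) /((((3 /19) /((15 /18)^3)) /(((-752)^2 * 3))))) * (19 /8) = -50638011500 /27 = -1875481907.41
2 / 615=0.00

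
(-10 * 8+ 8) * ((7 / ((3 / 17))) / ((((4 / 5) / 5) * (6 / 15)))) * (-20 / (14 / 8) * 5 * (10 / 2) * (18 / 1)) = 229500000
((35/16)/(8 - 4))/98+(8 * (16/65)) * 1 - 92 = -5243067/58240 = -90.03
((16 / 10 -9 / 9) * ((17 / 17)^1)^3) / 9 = 1 / 15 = 0.07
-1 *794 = -794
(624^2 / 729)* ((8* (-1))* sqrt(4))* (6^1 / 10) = -692224 / 135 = -5127.59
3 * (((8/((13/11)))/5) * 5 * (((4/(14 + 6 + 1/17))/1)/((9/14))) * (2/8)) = 1904/1209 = 1.57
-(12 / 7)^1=-1.71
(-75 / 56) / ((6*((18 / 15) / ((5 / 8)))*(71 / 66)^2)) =-226875 / 2258368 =-0.10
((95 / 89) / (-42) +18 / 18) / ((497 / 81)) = 0.16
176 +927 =1103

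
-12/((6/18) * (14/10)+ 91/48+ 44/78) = -37440/9131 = -4.10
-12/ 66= -0.18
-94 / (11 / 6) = -564 / 11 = -51.27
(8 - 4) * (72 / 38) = 144 / 19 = 7.58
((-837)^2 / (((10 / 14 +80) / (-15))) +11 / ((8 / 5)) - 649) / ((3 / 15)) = -591380365 / 904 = -654181.82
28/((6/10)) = 140/3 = 46.67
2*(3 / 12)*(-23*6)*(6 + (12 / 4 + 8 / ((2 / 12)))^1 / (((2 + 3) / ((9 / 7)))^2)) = -646.68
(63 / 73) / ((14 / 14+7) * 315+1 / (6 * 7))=0.00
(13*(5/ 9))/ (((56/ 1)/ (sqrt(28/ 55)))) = 13*sqrt(385)/ 2772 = 0.09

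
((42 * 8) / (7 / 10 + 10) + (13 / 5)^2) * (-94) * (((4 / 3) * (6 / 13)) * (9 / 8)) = -86362218 / 34775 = -2483.46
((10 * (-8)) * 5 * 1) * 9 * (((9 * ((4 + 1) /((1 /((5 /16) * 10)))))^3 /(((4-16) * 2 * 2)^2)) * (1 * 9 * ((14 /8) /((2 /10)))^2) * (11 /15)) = -287791259765625 /131072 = -2195673063.40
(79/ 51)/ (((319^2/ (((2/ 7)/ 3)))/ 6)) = 0.00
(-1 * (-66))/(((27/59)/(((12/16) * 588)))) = 63602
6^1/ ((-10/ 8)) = -24/ 5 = -4.80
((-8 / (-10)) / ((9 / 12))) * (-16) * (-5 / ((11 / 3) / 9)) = 2304 / 11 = 209.45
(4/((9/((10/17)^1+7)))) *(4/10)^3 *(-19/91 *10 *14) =-104576/16575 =-6.31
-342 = -342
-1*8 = -8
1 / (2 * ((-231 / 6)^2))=2 / 5929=0.00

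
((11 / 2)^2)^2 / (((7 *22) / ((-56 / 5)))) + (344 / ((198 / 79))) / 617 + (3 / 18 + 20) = -56392903 / 1221660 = -46.16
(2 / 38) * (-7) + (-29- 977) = -19121 / 19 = -1006.37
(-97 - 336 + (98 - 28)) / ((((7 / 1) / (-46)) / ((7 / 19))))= 16698 / 19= 878.84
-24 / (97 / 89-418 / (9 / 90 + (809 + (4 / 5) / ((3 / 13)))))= -2740488 / 65711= -41.71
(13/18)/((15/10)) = 13/27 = 0.48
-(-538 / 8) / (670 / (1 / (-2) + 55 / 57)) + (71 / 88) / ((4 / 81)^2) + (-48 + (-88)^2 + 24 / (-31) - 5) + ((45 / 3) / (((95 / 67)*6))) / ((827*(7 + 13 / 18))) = 768491840150805503 / 95808561847680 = 8021.12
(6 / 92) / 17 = 3 / 782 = 0.00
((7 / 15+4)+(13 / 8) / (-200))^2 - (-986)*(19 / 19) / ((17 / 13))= 17830162801 / 23040000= 773.88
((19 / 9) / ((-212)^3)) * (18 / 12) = -19 / 57168768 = -0.00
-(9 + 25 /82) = -763 /82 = -9.30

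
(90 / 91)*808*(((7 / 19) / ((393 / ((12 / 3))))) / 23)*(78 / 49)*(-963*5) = -2801174400 / 2805103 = -998.60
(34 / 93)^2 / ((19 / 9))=1156 / 18259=0.06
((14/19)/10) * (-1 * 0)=0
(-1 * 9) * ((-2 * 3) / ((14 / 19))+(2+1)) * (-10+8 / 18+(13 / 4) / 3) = -2745 / 7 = -392.14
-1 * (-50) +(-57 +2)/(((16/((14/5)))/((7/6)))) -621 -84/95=-2658997/4560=-583.11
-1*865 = -865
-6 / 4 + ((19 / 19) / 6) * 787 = 389 / 3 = 129.67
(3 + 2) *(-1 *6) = -30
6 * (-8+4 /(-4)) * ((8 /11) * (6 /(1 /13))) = -33696 /11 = -3063.27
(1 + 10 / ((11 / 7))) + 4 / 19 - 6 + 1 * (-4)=-507 / 209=-2.43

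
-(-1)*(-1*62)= -62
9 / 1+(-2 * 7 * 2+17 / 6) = -97 / 6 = -16.17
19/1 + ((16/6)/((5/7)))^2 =7411/225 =32.94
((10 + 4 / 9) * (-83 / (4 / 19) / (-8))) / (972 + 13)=74119 / 141840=0.52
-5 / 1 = -5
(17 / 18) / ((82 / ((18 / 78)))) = 17 / 6396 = 0.00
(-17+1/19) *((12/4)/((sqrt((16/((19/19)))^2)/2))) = -483/76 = -6.36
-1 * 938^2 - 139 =-879983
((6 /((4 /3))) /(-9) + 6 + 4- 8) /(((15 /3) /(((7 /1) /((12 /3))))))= 21 /40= 0.52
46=46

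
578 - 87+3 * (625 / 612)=100789 / 204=494.06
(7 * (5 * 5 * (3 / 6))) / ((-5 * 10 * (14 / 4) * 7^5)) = -1 / 33614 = -0.00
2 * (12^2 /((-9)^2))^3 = 8192 /729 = 11.24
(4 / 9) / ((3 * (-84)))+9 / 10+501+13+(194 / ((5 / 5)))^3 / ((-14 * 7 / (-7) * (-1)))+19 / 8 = -11816510323 / 22680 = -521010.16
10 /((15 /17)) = 34 /3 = 11.33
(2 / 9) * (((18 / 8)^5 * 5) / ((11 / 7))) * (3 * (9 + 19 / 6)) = 16763355 / 11264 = 1488.22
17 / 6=2.83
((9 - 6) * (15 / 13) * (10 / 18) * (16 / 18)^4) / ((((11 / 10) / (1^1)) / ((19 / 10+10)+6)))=18329600 / 938223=19.54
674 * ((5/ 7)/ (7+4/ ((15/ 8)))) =52.71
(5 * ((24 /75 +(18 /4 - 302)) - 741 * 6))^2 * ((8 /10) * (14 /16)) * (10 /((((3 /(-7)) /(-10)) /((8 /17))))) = 3674633563692 /85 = 43230983102.26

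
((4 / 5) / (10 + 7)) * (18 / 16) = 9 / 170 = 0.05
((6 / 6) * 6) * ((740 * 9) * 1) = 39960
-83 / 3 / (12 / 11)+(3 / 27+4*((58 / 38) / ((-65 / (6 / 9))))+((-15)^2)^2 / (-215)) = -166183219 / 637260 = -260.78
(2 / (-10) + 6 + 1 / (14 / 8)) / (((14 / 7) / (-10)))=-223 / 7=-31.86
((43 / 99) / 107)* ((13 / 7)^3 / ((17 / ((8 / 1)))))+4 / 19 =261430724 / 1173587877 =0.22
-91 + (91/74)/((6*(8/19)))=-321503/3552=-90.51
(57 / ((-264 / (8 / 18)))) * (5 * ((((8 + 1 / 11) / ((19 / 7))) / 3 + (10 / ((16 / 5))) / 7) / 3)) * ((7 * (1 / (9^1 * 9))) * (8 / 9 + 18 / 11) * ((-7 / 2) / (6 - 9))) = -221213125 / 3772522512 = -0.06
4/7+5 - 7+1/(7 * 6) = -59/42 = -1.40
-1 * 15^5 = -759375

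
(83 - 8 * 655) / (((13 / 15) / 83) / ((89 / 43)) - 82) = 571421385 / 9085451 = 62.89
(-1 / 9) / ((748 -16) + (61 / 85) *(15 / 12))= -68 / 448533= -0.00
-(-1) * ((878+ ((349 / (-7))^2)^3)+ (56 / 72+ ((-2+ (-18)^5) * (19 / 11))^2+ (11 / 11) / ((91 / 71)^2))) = 230981053505536482548299 / 21652239609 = 10667767292281.70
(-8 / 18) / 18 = -2 / 81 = -0.02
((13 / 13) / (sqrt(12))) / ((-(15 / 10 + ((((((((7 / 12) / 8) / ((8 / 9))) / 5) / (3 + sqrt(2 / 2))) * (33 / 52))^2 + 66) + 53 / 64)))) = -35441868800 * sqrt(3) / 14530060090347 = -0.00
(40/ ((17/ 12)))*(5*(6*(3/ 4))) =10800/ 17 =635.29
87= 87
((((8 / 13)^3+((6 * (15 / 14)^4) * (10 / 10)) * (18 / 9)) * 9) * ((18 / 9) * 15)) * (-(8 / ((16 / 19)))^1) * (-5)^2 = -21711867199875 / 21099988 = -1028999.03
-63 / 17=-3.71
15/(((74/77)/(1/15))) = 77/74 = 1.04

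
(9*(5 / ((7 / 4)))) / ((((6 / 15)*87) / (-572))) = -85800 / 203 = -422.66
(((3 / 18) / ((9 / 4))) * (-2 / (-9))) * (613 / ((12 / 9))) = 613 / 81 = 7.57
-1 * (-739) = 739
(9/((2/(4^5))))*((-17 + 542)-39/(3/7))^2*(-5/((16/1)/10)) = -2712326400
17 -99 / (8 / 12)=-263 / 2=-131.50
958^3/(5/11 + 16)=9671397032/181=53433132.77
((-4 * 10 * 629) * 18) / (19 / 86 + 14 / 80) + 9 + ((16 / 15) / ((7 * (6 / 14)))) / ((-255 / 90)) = -66210542299 / 57885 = -1143829.01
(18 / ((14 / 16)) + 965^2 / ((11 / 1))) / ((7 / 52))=339048268 / 539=629032.04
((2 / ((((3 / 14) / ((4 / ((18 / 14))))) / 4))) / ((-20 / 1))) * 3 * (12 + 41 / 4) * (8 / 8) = -17444 / 45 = -387.64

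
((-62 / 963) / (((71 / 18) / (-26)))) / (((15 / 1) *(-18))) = -1612 / 1025595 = -0.00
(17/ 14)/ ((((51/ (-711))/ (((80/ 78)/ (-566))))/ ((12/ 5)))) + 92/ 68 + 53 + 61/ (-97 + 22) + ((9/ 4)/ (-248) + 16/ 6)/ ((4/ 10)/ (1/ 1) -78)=677135956979719/ 12638089027200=53.58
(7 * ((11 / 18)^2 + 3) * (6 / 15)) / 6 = 7651 / 4860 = 1.57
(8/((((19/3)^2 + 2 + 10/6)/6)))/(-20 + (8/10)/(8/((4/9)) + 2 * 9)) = -9720/177103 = -0.05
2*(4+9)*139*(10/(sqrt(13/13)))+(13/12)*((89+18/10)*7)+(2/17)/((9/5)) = 56347807/1530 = 36828.63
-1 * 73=-73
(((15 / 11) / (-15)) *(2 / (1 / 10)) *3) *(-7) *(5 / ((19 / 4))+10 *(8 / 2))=327600 / 209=1567.46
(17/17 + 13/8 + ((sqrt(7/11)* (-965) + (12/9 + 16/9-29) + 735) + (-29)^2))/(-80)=-111797/5760 + 193* sqrt(77)/176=-9.79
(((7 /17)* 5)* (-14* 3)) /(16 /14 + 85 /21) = -30870 /1853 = -16.66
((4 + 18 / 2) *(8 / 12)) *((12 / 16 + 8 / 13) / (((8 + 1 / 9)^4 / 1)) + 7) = 10337425555 / 170389446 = 60.67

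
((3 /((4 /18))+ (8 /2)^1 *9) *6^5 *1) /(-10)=-192456 /5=-38491.20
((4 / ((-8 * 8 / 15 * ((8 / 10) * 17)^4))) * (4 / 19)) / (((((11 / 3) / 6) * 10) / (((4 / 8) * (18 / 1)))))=-151875 / 17874830336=-0.00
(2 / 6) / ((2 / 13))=13 / 6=2.17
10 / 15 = 2 / 3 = 0.67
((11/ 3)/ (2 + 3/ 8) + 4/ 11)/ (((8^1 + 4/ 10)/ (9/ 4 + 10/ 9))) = 0.76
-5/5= -1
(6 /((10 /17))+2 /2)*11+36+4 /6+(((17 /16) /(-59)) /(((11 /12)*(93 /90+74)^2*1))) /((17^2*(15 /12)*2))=159.87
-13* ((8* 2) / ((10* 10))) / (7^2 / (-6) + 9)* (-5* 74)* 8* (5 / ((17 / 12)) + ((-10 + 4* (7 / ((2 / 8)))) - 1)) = 328219008 / 425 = 772280.02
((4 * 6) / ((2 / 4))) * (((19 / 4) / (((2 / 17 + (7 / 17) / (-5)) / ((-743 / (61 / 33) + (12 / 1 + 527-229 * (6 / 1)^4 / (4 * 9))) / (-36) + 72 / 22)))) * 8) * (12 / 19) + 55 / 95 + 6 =285212869225 / 38247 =7457130.47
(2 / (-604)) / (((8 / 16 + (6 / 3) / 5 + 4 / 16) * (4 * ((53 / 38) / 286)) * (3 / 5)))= -135850 / 552207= -0.25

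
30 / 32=15 / 16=0.94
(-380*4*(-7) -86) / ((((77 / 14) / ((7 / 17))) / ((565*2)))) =166964280 / 187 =892857.11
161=161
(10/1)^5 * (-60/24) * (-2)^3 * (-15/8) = -3750000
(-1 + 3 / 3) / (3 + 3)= 0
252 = 252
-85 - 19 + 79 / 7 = -649 / 7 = -92.71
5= 5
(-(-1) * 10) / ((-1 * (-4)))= 5 / 2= 2.50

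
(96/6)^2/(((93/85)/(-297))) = -2154240/31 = -69491.61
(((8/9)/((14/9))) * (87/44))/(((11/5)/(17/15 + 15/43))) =27724/36421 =0.76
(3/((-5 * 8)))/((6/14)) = -7/40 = -0.18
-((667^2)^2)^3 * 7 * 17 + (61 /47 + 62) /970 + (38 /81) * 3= -227153964234479777658402866020962271503025 /246186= -922692453000900854063199600000000000.00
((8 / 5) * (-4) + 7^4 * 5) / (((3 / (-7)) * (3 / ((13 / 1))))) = -121319.18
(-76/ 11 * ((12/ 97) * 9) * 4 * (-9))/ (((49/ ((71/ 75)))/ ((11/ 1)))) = 6993216/ 118825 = 58.85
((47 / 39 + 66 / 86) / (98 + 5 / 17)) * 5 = 281180 / 2802267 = 0.10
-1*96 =-96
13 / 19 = 0.68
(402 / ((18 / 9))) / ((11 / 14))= 2814 / 11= 255.82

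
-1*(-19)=19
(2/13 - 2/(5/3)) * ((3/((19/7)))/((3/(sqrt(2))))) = -476 * sqrt(2)/1235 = -0.55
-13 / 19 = -0.68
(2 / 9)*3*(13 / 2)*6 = 26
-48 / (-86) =24 / 43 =0.56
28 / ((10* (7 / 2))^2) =4 / 175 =0.02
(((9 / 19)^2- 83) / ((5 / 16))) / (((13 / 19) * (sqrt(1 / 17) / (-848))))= 405438976 * sqrt(17) / 1235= 1353577.10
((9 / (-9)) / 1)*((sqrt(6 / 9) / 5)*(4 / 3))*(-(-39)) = -52*sqrt(6) / 15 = -8.49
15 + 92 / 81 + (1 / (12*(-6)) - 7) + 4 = 8503 / 648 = 13.12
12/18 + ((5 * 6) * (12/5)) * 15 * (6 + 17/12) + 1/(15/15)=24035/3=8011.67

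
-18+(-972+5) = -985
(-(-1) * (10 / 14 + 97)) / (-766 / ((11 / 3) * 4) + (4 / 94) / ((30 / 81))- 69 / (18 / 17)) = -5304420 / 6366493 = -0.83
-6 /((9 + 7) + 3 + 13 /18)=-108 /355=-0.30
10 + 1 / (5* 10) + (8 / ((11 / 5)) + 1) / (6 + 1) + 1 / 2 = 21526 / 1925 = 11.18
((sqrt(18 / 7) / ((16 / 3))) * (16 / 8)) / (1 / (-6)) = -27 * sqrt(14) / 28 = -3.61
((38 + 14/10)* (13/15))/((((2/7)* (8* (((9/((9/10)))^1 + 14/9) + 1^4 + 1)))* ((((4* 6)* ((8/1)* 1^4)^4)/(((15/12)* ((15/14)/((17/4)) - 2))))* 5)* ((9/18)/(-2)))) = 33293/1699020800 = 0.00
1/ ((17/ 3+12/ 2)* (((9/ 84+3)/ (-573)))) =-2292/ 145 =-15.81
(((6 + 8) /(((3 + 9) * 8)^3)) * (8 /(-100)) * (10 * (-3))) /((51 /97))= 679 /9400320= 0.00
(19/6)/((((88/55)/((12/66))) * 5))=19/264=0.07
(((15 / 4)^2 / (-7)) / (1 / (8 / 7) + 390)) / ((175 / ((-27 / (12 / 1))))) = 81 / 1225784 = 0.00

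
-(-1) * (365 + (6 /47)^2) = 806321 /2209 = 365.02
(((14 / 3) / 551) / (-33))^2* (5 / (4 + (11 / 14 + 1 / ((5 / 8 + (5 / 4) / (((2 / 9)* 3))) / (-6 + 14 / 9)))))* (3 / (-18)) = -6860 / 375916632993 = -0.00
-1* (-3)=3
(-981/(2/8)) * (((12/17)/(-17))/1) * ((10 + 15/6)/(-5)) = -117720/289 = -407.34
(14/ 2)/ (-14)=-1/ 2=-0.50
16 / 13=1.23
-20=-20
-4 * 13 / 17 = -52 / 17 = -3.06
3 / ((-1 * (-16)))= 3 / 16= 0.19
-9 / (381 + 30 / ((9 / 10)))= -27 / 1243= -0.02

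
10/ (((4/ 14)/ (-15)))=-525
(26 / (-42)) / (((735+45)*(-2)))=1 / 2520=0.00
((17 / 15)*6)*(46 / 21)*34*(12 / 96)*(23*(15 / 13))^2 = 52743945 / 1183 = 44584.91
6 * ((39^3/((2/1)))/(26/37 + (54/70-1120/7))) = -230454315/205291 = -1122.57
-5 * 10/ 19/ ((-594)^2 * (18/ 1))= -25/ 60334956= -0.00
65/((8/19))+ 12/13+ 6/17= 275191/1768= 155.65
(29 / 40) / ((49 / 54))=783 / 980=0.80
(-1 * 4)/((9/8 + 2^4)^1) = -32/137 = -0.23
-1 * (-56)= 56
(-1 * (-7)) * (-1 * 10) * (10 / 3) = -700 / 3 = -233.33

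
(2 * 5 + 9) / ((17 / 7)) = 133 / 17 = 7.82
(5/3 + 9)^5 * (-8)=-268435456/243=-1104672.66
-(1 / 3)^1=-1 / 3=-0.33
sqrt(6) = 2.45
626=626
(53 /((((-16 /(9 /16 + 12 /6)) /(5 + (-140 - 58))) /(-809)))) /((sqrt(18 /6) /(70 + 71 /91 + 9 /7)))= -370839271193 *sqrt(3) /11648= -55143583.37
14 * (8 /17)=112 /17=6.59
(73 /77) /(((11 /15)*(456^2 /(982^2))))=87994565 /14676816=6.00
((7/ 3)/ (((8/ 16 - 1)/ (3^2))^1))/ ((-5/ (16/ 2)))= 336/ 5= 67.20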